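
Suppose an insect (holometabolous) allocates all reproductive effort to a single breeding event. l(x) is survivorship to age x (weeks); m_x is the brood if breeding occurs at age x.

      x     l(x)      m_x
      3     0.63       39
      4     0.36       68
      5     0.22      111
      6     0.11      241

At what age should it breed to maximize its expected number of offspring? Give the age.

Expected offspring if breeding at age x = l(x) × m_x:
  age 3: 0.63 × 39 = 24.570
  age 4: 0.36 × 68 = 24.480
  age 5: 0.22 × 111 = 24.420
  age 6: 0.11 × 241 = 26.510
Maximum at age 6 (26.510).

6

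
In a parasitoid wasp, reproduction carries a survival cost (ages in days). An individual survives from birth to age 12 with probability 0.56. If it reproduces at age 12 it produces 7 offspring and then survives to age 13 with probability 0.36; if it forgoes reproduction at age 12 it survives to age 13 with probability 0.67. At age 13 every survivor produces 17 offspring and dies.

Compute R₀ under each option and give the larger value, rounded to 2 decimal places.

breed at age 12: R₀ = 0.56 × (7 + 0.36 × 17) = 0.56 × 13.1200 = 7.3472
delay to age 13: R₀ = 0.56 × (0.67 × 17) = 0.56 × 11.3900 = 6.3784
Higher: breed at age 12 (7.3472).

7.35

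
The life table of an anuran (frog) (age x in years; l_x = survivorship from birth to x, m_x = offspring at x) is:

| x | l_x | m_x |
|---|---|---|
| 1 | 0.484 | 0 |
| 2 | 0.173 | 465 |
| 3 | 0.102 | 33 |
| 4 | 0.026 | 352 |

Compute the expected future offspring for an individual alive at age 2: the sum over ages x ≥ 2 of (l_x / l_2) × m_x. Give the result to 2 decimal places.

537.36

l_2 = 0.173. Conditional survival from age 2 to x is l_x / l_2.
  x=2: (0.173/0.173) × 465 = 465.0000
  x=3: (0.102/0.173) × 33 = 19.4566
  x=4: (0.026/0.173) × 352 = 52.9017
Sum = 465.0000 + 19.4566 + 52.9017 = 537.3584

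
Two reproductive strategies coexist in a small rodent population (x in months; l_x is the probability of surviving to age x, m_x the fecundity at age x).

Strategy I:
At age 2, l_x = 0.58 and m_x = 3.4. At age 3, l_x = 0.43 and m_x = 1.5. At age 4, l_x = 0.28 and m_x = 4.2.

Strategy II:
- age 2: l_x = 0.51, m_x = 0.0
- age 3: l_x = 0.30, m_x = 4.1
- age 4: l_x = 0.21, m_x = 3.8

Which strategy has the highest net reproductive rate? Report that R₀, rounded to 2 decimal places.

Strategy I: R₀ = 0.58×3.4 + 0.43×1.5 + 0.28×4.2 = 3.7930
Strategy II: R₀ = 0.51×0.0 + 0.30×4.1 + 0.21×3.8 = 2.0280
Highest R₀: strategy I with 3.7930.

3.79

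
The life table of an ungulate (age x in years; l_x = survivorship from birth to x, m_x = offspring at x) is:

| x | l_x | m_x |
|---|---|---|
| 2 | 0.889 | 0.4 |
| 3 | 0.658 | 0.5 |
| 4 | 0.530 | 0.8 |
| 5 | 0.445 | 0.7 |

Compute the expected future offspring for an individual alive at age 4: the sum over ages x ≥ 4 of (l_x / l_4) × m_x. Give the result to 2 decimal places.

1.39

l_4 = 0.530. Conditional survival from age 4 to x is l_x / l_4.
  x=4: (0.530/0.530) × 0.8 = 0.8000
  x=5: (0.445/0.530) × 0.7 = 0.5877
Sum = 0.8000 + 0.5877 = 1.3877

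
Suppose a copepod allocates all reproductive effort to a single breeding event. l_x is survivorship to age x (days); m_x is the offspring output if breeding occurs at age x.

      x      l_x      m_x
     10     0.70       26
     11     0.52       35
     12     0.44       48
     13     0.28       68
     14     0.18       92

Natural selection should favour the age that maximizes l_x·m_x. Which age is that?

Expected offspring if breeding at age x = l_x × m_x:
  age 10: 0.70 × 26 = 18.200
  age 11: 0.52 × 35 = 18.200
  age 12: 0.44 × 48 = 21.120
  age 13: 0.28 × 68 = 19.040
  age 14: 0.18 × 92 = 16.560
Maximum at age 12 (21.120).

12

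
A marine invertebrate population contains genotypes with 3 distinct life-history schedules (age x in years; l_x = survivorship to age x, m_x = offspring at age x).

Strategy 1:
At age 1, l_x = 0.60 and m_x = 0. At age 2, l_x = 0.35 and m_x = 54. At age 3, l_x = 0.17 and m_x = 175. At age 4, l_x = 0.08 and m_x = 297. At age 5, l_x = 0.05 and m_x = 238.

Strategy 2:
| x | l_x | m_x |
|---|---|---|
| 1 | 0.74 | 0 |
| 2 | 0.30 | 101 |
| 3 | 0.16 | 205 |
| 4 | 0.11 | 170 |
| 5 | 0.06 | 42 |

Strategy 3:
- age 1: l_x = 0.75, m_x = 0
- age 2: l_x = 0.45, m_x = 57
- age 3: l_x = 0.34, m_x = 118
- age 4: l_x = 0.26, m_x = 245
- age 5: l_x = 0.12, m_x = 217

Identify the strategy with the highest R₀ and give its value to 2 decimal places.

Strategy 1: R₀ = 0.60×0 + 0.35×54 + 0.17×175 + 0.08×297 + 0.05×238 = 84.3100
Strategy 2: R₀ = 0.74×0 + 0.30×101 + 0.16×205 + 0.11×170 + 0.06×42 = 84.3200
Strategy 3: R₀ = 0.75×0 + 0.45×57 + 0.34×118 + 0.26×245 + 0.12×217 = 155.5100
Highest R₀: strategy 3 with 155.5100.

155.51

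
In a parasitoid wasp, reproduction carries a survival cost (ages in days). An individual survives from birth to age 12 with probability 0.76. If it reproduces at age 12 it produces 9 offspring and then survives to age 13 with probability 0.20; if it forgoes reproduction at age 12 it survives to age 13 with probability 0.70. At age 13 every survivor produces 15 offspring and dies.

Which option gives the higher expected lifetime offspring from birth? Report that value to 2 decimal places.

breed at age 12: R₀ = 0.76 × (9 + 0.20 × 15) = 0.76 × 12.0000 = 9.1200
delay to age 13: R₀ = 0.76 × (0.70 × 15) = 0.76 × 10.5000 = 7.9800
Higher: breed at age 12 (9.1200).

9.12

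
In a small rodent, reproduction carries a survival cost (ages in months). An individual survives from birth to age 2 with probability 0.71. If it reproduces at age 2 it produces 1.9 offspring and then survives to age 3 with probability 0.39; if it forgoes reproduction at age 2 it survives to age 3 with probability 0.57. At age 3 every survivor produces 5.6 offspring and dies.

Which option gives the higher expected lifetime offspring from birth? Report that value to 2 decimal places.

2.90

breed at age 2: R₀ = 0.71 × (1.9 + 0.39 × 5.6) = 0.71 × 4.0840 = 2.8996
delay to age 3: R₀ = 0.71 × (0.57 × 5.6) = 0.71 × 3.1920 = 2.2663
Higher: breed at age 2 (2.8996).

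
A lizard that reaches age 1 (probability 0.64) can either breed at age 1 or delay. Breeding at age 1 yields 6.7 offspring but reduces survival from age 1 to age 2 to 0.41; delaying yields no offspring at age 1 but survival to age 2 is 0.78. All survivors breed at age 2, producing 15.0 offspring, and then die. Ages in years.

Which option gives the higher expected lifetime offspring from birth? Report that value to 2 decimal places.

8.22

breed at age 1: R₀ = 0.64 × (6.7 + 0.41 × 15.0) = 0.64 × 12.8500 = 8.2240
delay to age 2: R₀ = 0.64 × (0.78 × 15.0) = 0.64 × 11.7000 = 7.4880
Higher: breed at age 1 (8.2240).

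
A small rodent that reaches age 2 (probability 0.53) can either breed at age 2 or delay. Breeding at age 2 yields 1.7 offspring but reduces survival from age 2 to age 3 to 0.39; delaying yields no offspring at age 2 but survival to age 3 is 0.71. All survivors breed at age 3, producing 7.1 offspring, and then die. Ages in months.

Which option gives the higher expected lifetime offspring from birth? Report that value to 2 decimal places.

2.67

breed at age 2: R₀ = 0.53 × (1.7 + 0.39 × 7.1) = 0.53 × 4.4690 = 2.3686
delay to age 3: R₀ = 0.53 × (0.71 × 7.1) = 0.53 × 5.0410 = 2.6717
Higher: delay to age 3 (2.6717).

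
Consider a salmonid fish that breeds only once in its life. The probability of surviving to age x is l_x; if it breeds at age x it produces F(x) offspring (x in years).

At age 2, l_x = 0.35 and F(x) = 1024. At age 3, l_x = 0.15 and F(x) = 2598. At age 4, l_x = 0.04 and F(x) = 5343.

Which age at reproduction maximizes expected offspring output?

3

Expected offspring if breeding at age x = l_x × F(x):
  age 2: 0.35 × 1024 = 358.400
  age 3: 0.15 × 2598 = 389.700
  age 4: 0.04 × 5343 = 213.720
Maximum at age 3 (389.700).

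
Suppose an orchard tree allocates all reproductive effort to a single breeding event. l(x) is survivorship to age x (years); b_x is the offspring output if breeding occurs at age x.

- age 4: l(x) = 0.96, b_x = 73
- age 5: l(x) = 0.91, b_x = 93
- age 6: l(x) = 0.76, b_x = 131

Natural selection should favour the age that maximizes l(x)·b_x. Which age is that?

Expected offspring if breeding at age x = l(x) × b_x:
  age 4: 0.96 × 73 = 70.080
  age 5: 0.91 × 93 = 84.630
  age 6: 0.76 × 131 = 99.560
Maximum at age 6 (99.560).

6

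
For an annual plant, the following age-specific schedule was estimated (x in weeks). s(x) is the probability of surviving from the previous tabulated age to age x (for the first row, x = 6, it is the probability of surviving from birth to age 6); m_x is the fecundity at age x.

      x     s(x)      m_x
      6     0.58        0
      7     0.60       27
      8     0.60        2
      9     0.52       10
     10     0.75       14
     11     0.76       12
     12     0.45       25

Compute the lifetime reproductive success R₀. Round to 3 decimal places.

Survivorship from birth: l_x = s_6·s_7·…·s_x.
  l_6 = 0.58000
  l_7 = 0.34800
  l_8 = 0.20880
  l_9 = 0.10858
  l_10 = 0.08143
  l_11 = 0.06189
  l_12 = 0.02785
R₀ = Σ l_x m_x:
  age 6: 0.58000 × 0 = 0.0000
  age 7: 0.34800 × 27 = 9.3960
  age 8: 0.20880 × 2 = 0.4176
  age 9: 0.10858 × 10 = 1.0858
  age 10: 0.08143 × 14 = 1.1400
  age 11: 0.06189 × 12 = 0.7427
  age 12: 0.02785 × 25 = 0.6963
R₀ = 0.0000 + 9.3960 + 0.4176 + 1.0858 + 1.1400 + 0.7427 + 0.6963 = 13.4783

13.478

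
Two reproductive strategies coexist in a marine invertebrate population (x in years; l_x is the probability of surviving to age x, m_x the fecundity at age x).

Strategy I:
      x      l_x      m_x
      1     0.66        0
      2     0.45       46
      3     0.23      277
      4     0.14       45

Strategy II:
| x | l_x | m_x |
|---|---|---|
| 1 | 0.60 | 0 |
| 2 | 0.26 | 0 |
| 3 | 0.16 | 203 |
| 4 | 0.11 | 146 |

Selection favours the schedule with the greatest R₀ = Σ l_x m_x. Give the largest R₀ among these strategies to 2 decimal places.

90.71

Strategy I: R₀ = 0.66×0 + 0.45×46 + 0.23×277 + 0.14×45 = 90.7100
Strategy II: R₀ = 0.60×0 + 0.26×0 + 0.16×203 + 0.11×146 = 48.5400
Highest R₀: strategy I with 90.7100.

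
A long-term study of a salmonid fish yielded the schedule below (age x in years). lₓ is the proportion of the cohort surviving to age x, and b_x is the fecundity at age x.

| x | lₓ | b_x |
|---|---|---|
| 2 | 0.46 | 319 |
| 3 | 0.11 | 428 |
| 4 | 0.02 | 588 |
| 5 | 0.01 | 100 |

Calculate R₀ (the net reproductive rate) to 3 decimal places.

206.580

R₀ = Σ lₓ b_x:
  age 2: 0.46 × 319 = 146.7400
  age 3: 0.11 × 428 = 47.0800
  age 4: 0.02 × 588 = 11.7600
  age 5: 0.01 × 100 = 1.0000
R₀ = 146.7400 + 47.0800 + 11.7600 + 1.0000 = 206.5800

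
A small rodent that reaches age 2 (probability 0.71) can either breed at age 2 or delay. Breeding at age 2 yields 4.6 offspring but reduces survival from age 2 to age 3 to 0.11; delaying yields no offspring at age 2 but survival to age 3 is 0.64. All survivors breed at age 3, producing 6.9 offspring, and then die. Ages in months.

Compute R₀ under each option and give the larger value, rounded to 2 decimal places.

breed at age 2: R₀ = 0.71 × (4.6 + 0.11 × 6.9) = 0.71 × 5.3590 = 3.8049
delay to age 3: R₀ = 0.71 × (0.64 × 6.9) = 0.71 × 4.4160 = 3.1354
Higher: breed at age 2 (3.8049).

3.80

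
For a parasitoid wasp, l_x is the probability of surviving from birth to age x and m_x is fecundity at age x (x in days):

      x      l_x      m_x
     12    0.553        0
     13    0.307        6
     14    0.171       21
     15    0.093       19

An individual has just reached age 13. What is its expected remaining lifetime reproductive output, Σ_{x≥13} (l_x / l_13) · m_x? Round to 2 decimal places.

l_13 = 0.307. Conditional survival from age 13 to x is l_x / l_13.
  x=13: (0.307/0.307) × 6 = 6.0000
  x=14: (0.171/0.307) × 21 = 11.6971
  x=15: (0.093/0.307) × 19 = 5.7557
Sum = 6.0000 + 11.6971 + 5.7557 = 23.4528

23.45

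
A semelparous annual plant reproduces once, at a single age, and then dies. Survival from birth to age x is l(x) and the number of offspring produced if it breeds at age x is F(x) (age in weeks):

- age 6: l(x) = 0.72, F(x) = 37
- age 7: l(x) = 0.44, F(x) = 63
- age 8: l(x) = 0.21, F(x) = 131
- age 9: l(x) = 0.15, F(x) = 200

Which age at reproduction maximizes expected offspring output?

9

Expected offspring if breeding at age x = l(x) × F(x):
  age 6: 0.72 × 37 = 26.640
  age 7: 0.44 × 63 = 27.720
  age 8: 0.21 × 131 = 27.510
  age 9: 0.15 × 200 = 30.000
Maximum at age 9 (30.000).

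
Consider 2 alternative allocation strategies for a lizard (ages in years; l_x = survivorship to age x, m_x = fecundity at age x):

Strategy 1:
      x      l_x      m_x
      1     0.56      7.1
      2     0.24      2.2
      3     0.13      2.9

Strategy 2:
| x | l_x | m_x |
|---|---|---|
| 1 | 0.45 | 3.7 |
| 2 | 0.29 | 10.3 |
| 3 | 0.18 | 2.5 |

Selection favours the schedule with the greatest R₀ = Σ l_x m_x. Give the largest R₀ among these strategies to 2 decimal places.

Strategy 1: R₀ = 0.56×7.1 + 0.24×2.2 + 0.13×2.9 = 4.8810
Strategy 2: R₀ = 0.45×3.7 + 0.29×10.3 + 0.18×2.5 = 5.1020
Highest R₀: strategy 2 with 5.1020.

5.10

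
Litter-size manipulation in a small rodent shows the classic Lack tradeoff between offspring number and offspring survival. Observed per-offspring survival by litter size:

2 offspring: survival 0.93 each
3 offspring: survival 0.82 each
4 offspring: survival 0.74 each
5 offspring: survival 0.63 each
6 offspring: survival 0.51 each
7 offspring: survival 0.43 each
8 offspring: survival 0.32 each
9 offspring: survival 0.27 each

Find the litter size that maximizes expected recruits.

5

Expected recruits = c × s(c):
  c=2: 2 × 0.93 = 1.860
  c=3: 3 × 0.82 = 2.460
  c=4: 4 × 0.74 = 2.960
  c=5: 5 × 0.63 = 3.150
  c=6: 6 × 0.51 = 3.060
  c=7: 7 × 0.43 = 3.010
  c=8: 8 × 0.32 = 2.560
  c=9: 9 × 0.27 = 2.430
Maximum at c = 5 (3.150 recruits).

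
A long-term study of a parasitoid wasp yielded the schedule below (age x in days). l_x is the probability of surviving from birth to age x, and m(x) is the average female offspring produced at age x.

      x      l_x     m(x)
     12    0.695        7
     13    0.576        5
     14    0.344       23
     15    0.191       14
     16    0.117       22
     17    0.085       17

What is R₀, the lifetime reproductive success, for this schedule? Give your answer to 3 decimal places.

R₀ = Σ l_x m(x):
  age 12: 0.695 × 7 = 4.8650
  age 13: 0.576 × 5 = 2.8800
  age 14: 0.344 × 23 = 7.9120
  age 15: 0.191 × 14 = 2.6740
  age 16: 0.117 × 22 = 2.5740
  age 17: 0.085 × 17 = 1.4450
R₀ = 4.8650 + 2.8800 + 7.9120 + 2.6740 + 2.5740 + 1.4450 = 22.3500

22.350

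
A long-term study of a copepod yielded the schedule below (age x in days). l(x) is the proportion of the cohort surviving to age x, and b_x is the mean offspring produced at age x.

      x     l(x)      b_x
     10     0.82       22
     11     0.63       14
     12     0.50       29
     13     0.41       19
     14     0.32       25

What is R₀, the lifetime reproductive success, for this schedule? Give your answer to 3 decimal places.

R₀ = Σ l(x) b_x:
  age 10: 0.82 × 22 = 18.0400
  age 11: 0.63 × 14 = 8.8200
  age 12: 0.50 × 29 = 14.5000
  age 13: 0.41 × 19 = 7.7900
  age 14: 0.32 × 25 = 8.0000
R₀ = 18.0400 + 8.8200 + 14.5000 + 7.7900 + 8.0000 = 57.1500

57.150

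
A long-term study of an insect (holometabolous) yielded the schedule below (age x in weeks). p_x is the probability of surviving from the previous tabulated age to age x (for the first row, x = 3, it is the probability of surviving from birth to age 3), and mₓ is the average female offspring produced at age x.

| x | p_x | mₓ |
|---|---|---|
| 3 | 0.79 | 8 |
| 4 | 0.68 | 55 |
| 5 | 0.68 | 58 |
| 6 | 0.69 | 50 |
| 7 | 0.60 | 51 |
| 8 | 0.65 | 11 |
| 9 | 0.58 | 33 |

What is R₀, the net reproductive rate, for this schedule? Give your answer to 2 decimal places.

80.33

Survivorship from birth: l_x = p_3·p_4·…·p_x.
  l_3 = 0.79000
  l_4 = 0.53720
  l_5 = 0.36530
  l_6 = 0.25205
  l_7 = 0.15123
  l_8 = 0.09830
  l_9 = 0.05701
R₀ = Σ l_x mₓ:
  age 3: 0.79000 × 8 = 6.3200
  age 4: 0.53720 × 55 = 29.5460
  age 5: 0.36530 × 58 = 21.1874
  age 6: 0.25205 × 50 = 12.6025
  age 7: 0.15123 × 51 = 7.7127
  age 8: 0.09830 × 11 = 1.0813
  age 9: 0.05701 × 33 = 1.8813
R₀ = 6.3200 + 29.5460 + 21.1874 + 12.6025 + 7.7127 + 1.0813 + 1.8813 = 80.3313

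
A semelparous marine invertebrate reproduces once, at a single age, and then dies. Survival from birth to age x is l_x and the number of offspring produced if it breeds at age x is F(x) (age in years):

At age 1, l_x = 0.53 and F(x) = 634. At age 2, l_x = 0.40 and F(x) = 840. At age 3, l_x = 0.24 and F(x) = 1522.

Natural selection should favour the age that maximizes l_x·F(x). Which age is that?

Expected offspring if breeding at age x = l_x × F(x):
  age 1: 0.53 × 634 = 336.020
  age 2: 0.40 × 840 = 336.000
  age 3: 0.24 × 1522 = 365.280
Maximum at age 3 (365.280).

3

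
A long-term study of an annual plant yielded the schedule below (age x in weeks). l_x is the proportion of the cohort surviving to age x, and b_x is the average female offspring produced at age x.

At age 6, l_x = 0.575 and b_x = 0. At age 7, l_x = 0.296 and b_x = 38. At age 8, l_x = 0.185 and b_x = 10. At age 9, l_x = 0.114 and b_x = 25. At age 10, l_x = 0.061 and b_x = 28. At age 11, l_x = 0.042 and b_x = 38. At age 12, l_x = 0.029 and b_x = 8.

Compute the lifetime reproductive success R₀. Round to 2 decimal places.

R₀ = Σ l_x b_x:
  age 6: 0.575 × 0 = 0.0000
  age 7: 0.296 × 38 = 11.2480
  age 8: 0.185 × 10 = 1.8500
  age 9: 0.114 × 25 = 2.8500
  age 10: 0.061 × 28 = 1.7080
  age 11: 0.042 × 38 = 1.5960
  age 12: 0.029 × 8 = 0.2320
R₀ = 0.0000 + 11.2480 + 1.8500 + 2.8500 + 1.7080 + 1.5960 + 0.2320 = 19.4840

19.48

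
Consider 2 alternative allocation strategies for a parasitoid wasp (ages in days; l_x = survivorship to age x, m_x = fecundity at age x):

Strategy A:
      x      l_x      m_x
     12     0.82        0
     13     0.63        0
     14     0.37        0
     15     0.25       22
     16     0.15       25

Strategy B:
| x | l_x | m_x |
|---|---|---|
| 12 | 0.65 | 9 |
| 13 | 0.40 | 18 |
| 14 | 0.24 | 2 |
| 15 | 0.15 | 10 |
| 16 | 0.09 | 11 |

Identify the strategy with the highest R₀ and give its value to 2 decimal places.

16.02

Strategy A: R₀ = 0.82×0 + 0.63×0 + 0.37×0 + 0.25×22 + 0.15×25 = 9.2500
Strategy B: R₀ = 0.65×9 + 0.40×18 + 0.24×2 + 0.15×10 + 0.09×11 = 16.0200
Highest R₀: strategy B with 16.0200.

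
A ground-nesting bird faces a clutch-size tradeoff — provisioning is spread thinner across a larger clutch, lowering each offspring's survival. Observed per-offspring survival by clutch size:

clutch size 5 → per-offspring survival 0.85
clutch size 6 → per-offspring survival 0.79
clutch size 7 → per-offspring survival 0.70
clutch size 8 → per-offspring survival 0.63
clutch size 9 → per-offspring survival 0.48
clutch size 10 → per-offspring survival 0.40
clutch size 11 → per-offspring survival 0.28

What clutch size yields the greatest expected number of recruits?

Expected recruits = c × s(c):
  c=5: 5 × 0.85 = 4.250
  c=6: 6 × 0.79 = 4.740
  c=7: 7 × 0.70 = 4.900
  c=8: 8 × 0.63 = 5.040
  c=9: 9 × 0.48 = 4.320
  c=10: 10 × 0.40 = 4.000
  c=11: 11 × 0.28 = 3.080
Maximum at c = 8 (5.040 recruits).

8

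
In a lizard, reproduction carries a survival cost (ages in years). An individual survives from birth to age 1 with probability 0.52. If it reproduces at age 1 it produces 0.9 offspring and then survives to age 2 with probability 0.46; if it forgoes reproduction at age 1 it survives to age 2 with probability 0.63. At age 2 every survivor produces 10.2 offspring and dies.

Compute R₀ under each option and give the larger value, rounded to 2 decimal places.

3.34

breed at age 1: R₀ = 0.52 × (0.9 + 0.46 × 10.2) = 0.52 × 5.5920 = 2.9078
delay to age 2: R₀ = 0.52 × (0.63 × 10.2) = 0.52 × 6.4260 = 3.3415
Higher: delay to age 2 (3.3415).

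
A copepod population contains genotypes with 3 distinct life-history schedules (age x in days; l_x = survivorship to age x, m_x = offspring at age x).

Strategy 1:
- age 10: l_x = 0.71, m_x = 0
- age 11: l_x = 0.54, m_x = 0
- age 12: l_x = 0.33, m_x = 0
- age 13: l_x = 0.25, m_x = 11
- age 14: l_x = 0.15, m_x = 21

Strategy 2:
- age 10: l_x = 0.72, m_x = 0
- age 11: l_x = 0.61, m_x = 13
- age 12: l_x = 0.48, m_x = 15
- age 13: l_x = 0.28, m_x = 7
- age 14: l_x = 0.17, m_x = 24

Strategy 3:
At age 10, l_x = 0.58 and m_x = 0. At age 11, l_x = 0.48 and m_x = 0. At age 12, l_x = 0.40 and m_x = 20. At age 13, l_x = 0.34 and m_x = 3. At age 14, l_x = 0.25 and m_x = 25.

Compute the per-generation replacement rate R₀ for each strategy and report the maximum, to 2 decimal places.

Strategy 1: R₀ = 0.71×0 + 0.54×0 + 0.33×0 + 0.25×11 + 0.15×21 = 5.9000
Strategy 2: R₀ = 0.72×0 + 0.61×13 + 0.48×15 + 0.28×7 + 0.17×24 = 21.1700
Strategy 3: R₀ = 0.58×0 + 0.48×0 + 0.40×20 + 0.34×3 + 0.25×25 = 15.2700
Highest R₀: strategy 2 with 21.1700.

21.17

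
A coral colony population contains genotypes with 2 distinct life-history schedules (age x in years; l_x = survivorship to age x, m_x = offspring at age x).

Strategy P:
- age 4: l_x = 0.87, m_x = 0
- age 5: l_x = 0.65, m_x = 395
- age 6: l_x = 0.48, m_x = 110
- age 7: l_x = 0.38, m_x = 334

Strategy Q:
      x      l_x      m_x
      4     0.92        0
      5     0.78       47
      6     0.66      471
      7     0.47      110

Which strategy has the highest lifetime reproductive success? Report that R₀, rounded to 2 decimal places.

Strategy P: R₀ = 0.87×0 + 0.65×395 + 0.48×110 + 0.38×334 = 436.4700
Strategy Q: R₀ = 0.92×0 + 0.78×47 + 0.66×471 + 0.47×110 = 399.2200
Highest R₀: strategy P with 436.4700.

436.47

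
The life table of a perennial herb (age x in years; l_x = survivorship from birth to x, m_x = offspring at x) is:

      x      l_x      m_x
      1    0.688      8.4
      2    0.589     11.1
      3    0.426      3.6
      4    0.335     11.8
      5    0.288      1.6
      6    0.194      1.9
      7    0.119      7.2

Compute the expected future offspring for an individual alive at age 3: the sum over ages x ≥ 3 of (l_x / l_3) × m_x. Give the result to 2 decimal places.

l_3 = 0.426. Conditional survival from age 3 to x is l_x / l_3.
  x=3: (0.426/0.426) × 3.6 = 3.6000
  x=4: (0.335/0.426) × 11.8 = 9.2793
  x=5: (0.288/0.426) × 1.6 = 1.0817
  x=6: (0.194/0.426) × 1.9 = 0.8653
  x=7: (0.119/0.426) × 7.2 = 2.0113
Sum = 3.6000 + 9.2793 + 1.0817 + 0.8653 + 2.0113 = 16.8376

16.84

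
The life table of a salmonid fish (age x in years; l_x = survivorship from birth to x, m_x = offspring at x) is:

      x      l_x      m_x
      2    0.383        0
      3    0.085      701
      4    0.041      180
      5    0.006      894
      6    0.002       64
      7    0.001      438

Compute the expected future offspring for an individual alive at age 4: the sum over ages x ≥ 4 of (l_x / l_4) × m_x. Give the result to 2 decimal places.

l_4 = 0.041. Conditional survival from age 4 to x is l_x / l_4.
  x=4: (0.041/0.041) × 180 = 180.0000
  x=5: (0.006/0.041) × 894 = 130.8293
  x=6: (0.002/0.041) × 64 = 3.1220
  x=7: (0.001/0.041) × 438 = 10.6829
Sum = 180.0000 + 130.8293 + 3.1220 + 10.6829 = 324.6341

324.63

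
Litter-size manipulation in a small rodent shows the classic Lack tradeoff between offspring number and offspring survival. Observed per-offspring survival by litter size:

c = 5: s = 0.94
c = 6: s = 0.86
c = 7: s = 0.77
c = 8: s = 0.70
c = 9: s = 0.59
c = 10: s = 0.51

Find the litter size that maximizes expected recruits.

8

Expected recruits = c × s(c):
  c=5: 5 × 0.94 = 4.700
  c=6: 6 × 0.86 = 5.160
  c=7: 7 × 0.77 = 5.390
  c=8: 8 × 0.70 = 5.600
  c=9: 9 × 0.59 = 5.310
  c=10: 10 × 0.51 = 5.100
Maximum at c = 8 (5.600 recruits).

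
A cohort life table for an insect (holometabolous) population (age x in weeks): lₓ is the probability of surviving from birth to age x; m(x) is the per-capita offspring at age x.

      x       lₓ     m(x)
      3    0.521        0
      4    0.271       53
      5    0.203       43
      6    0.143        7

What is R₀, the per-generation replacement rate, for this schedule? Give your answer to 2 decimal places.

R₀ = Σ lₓ m(x):
  age 3: 0.521 × 0 = 0.0000
  age 4: 0.271 × 53 = 14.3630
  age 5: 0.203 × 43 = 8.7290
  age 6: 0.143 × 7 = 1.0010
R₀ = 0.0000 + 14.3630 + 8.7290 + 1.0010 = 24.0930

24.09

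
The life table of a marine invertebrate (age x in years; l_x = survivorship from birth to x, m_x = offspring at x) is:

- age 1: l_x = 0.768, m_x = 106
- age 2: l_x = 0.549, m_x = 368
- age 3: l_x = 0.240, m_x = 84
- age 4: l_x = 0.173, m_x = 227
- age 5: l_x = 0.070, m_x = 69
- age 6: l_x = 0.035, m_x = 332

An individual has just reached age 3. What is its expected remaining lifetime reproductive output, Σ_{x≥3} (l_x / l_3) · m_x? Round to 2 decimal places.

316.17

l_3 = 0.240. Conditional survival from age 3 to x is l_x / l_3.
  x=3: (0.240/0.240) × 84 = 84.0000
  x=4: (0.173/0.240) × 227 = 163.6292
  x=5: (0.070/0.240) × 69 = 20.1250
  x=6: (0.035/0.240) × 332 = 48.4167
Sum = 84.0000 + 163.6292 + 20.1250 + 48.4167 = 316.1708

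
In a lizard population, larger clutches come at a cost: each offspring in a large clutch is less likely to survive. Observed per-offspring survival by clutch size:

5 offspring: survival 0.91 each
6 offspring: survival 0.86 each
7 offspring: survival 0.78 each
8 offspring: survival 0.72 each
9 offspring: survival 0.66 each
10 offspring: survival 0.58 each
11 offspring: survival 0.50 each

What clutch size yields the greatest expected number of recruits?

Expected recruits = c × s(c):
  c=5: 5 × 0.91 = 4.550
  c=6: 6 × 0.86 = 5.160
  c=7: 7 × 0.78 = 5.460
  c=8: 8 × 0.72 = 5.760
  c=9: 9 × 0.66 = 5.940
  c=10: 10 × 0.58 = 5.800
  c=11: 11 × 0.50 = 5.500
Maximum at c = 9 (5.940 recruits).

9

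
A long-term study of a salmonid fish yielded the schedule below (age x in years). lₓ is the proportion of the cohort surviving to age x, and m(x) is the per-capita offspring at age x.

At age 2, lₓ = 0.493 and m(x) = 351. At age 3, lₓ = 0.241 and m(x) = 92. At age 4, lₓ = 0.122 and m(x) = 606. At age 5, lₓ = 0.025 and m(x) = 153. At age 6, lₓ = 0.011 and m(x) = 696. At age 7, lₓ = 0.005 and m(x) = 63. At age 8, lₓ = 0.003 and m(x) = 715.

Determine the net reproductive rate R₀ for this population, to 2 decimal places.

283.09

R₀ = Σ lₓ m(x):
  age 2: 0.493 × 351 = 173.0430
  age 3: 0.241 × 92 = 22.1720
  age 4: 0.122 × 606 = 73.9320
  age 5: 0.025 × 153 = 3.8250
  age 6: 0.011 × 696 = 7.6560
  age 7: 0.005 × 63 = 0.3150
  age 8: 0.003 × 715 = 2.1450
R₀ = 173.0430 + 22.1720 + 73.9320 + 3.8250 + 7.6560 + 0.3150 + 2.1450 = 283.0880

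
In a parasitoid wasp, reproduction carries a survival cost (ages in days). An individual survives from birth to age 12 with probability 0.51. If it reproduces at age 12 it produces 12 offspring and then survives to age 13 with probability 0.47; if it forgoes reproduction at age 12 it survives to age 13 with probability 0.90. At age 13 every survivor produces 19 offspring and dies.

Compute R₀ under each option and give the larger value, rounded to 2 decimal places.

breed at age 12: R₀ = 0.51 × (12 + 0.47 × 19) = 0.51 × 20.9300 = 10.6743
delay to age 13: R₀ = 0.51 × (0.90 × 19) = 0.51 × 17.1000 = 8.7210
Higher: breed at age 12 (10.6743).

10.67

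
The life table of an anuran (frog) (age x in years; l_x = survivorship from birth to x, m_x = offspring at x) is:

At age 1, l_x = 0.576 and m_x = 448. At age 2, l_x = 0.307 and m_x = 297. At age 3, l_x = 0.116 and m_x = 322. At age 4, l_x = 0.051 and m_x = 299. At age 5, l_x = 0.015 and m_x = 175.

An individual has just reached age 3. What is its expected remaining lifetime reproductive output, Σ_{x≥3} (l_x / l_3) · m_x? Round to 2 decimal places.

476.09

l_3 = 0.116. Conditional survival from age 3 to x is l_x / l_3.
  x=3: (0.116/0.116) × 322 = 322.0000
  x=4: (0.051/0.116) × 299 = 131.4569
  x=5: (0.015/0.116) × 175 = 22.6293
Sum = 322.0000 + 131.4569 + 22.6293 = 476.0862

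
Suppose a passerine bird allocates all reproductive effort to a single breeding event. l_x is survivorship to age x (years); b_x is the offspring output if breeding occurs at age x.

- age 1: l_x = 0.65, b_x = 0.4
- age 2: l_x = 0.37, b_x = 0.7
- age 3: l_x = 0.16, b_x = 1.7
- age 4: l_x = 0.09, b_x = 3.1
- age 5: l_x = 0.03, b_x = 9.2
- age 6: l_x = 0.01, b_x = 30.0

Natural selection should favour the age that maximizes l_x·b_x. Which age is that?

6

Expected offspring if breeding at age x = l_x × b_x:
  age 1: 0.65 × 0.4 = 0.260
  age 2: 0.37 × 0.7 = 0.259
  age 3: 0.16 × 1.7 = 0.272
  age 4: 0.09 × 3.1 = 0.279
  age 5: 0.03 × 9.2 = 0.276
  age 6: 0.01 × 30.0 = 0.300
Maximum at age 6 (0.300).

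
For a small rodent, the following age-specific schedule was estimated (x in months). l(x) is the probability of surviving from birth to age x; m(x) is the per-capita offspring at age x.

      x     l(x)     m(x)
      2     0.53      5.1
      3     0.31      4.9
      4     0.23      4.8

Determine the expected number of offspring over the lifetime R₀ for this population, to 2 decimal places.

5.33

R₀ = Σ l(x) m(x):
  age 2: 0.53 × 5.1 = 2.7030
  age 3: 0.31 × 4.9 = 1.5190
  age 4: 0.23 × 4.8 = 1.1040
R₀ = 2.7030 + 1.5190 + 1.1040 = 5.3260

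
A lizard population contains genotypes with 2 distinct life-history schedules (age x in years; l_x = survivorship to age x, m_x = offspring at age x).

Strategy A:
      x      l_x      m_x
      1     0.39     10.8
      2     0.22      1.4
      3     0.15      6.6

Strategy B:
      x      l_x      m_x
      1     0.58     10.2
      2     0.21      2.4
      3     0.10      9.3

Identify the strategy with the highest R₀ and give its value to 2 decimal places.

Strategy A: R₀ = 0.39×10.8 + 0.22×1.4 + 0.15×6.6 = 5.5100
Strategy B: R₀ = 0.58×10.2 + 0.21×2.4 + 0.10×9.3 = 7.3500
Highest R₀: strategy B with 7.3500.

7.35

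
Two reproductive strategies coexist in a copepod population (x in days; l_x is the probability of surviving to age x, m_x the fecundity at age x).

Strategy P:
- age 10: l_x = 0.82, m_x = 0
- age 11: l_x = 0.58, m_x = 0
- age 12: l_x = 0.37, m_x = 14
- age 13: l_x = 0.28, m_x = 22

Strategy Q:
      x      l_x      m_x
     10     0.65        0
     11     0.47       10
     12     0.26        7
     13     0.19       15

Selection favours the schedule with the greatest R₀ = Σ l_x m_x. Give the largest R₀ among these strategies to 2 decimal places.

11.34

Strategy P: R₀ = 0.82×0 + 0.58×0 + 0.37×14 + 0.28×22 = 11.3400
Strategy Q: R₀ = 0.65×0 + 0.47×10 + 0.26×7 + 0.19×15 = 9.3700
Highest R₀: strategy P with 11.3400.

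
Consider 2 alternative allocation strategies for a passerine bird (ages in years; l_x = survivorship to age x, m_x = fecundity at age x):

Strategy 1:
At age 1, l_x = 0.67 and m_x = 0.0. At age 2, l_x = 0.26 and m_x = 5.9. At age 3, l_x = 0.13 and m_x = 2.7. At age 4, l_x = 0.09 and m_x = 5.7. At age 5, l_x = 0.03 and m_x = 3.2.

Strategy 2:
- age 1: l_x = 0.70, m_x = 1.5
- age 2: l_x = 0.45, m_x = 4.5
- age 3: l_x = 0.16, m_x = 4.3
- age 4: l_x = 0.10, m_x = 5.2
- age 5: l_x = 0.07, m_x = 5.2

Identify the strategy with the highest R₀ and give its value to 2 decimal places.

4.65

Strategy 1: R₀ = 0.67×0.0 + 0.26×5.9 + 0.13×2.7 + 0.09×5.7 + 0.03×3.2 = 2.4940
Strategy 2: R₀ = 0.70×1.5 + 0.45×4.5 + 0.16×4.3 + 0.10×5.2 + 0.07×5.2 = 4.6470
Highest R₀: strategy 2 with 4.6470.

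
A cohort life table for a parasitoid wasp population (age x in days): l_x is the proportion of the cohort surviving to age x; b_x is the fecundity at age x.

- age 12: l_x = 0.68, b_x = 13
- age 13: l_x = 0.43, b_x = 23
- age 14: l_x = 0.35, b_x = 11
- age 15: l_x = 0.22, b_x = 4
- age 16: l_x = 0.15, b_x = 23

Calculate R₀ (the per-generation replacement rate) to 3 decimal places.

26.910

R₀ = Σ l_x b_x:
  age 12: 0.68 × 13 = 8.8400
  age 13: 0.43 × 23 = 9.8900
  age 14: 0.35 × 11 = 3.8500
  age 15: 0.22 × 4 = 0.8800
  age 16: 0.15 × 23 = 3.4500
R₀ = 8.8400 + 9.8900 + 3.8500 + 0.8800 + 3.4500 = 26.9100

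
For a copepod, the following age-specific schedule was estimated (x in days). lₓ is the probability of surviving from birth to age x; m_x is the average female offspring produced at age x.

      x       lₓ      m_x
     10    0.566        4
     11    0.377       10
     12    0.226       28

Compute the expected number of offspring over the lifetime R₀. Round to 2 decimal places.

12.36

R₀ = Σ lₓ m_x:
  age 10: 0.566 × 4 = 2.2640
  age 11: 0.377 × 10 = 3.7700
  age 12: 0.226 × 28 = 6.3280
R₀ = 2.2640 + 3.7700 + 6.3280 = 12.3620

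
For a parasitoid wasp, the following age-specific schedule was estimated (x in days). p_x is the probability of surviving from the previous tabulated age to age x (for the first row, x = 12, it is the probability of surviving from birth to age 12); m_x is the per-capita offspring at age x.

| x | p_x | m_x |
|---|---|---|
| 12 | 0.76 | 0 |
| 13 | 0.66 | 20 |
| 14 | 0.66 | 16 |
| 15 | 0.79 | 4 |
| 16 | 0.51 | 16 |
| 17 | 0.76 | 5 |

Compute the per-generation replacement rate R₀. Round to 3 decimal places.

Survivorship from birth: l_x = p_12·p_13·…·p_x.
  l_12 = 0.76000
  l_13 = 0.50160
  l_14 = 0.33106
  l_15 = 0.26153
  l_16 = 0.13338
  l_17 = 0.10137
R₀ = Σ l_x m_x:
  age 12: 0.76000 × 0 = 0.0000
  age 13: 0.50160 × 20 = 10.0320
  age 14: 0.33106 × 16 = 5.2970
  age 15: 0.26153 × 4 = 1.0461
  age 16: 0.13338 × 16 = 2.1341
  age 17: 0.10137 × 5 = 0.5069
R₀ = 0.0000 + 10.0320 + 5.2970 + 1.0461 + 2.1341 + 0.5069 = 19.0160

19.016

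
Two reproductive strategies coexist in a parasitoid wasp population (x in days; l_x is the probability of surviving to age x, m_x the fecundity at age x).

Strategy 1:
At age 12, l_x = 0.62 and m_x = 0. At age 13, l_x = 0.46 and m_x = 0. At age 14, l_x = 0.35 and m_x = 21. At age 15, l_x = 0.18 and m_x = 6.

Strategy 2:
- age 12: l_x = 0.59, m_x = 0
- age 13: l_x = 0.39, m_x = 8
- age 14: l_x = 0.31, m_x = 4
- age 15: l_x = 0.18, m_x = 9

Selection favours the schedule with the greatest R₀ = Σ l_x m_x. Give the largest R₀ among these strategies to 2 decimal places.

8.43

Strategy 1: R₀ = 0.62×0 + 0.46×0 + 0.35×21 + 0.18×6 = 8.4300
Strategy 2: R₀ = 0.59×0 + 0.39×8 + 0.31×4 + 0.18×9 = 5.9800
Highest R₀: strategy 1 with 8.4300.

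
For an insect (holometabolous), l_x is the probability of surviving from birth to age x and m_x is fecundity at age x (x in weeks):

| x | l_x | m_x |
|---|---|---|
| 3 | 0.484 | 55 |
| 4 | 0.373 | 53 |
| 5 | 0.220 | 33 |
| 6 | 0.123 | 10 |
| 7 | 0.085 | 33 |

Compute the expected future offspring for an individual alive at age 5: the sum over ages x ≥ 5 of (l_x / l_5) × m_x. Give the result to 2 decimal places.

l_5 = 0.220. Conditional survival from age 5 to x is l_x / l_5.
  x=5: (0.220/0.220) × 33 = 33.0000
  x=6: (0.123/0.220) × 10 = 5.5909
  x=7: (0.085/0.220) × 33 = 12.7500
Sum = 33.0000 + 5.5909 + 12.7500 = 51.3409

51.34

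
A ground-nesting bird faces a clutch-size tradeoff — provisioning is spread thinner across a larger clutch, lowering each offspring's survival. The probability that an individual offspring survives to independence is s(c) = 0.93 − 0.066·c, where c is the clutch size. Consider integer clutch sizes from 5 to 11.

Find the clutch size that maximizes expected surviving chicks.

7

Expected surviving chicks = c × s(c):
  c=5: 5 × 0.600 = 3.000
  c=6: 6 × 0.534 = 3.204
  c=7: 7 × 0.468 = 3.276
  c=8: 8 × 0.402 = 3.216
  c=9: 9 × 0.336 = 3.024
  c=10: 10 × 0.270 = 2.700
  c=11: 11 × 0.204 = 2.244
Maximum at c = 7 (3.276 surviving chicks).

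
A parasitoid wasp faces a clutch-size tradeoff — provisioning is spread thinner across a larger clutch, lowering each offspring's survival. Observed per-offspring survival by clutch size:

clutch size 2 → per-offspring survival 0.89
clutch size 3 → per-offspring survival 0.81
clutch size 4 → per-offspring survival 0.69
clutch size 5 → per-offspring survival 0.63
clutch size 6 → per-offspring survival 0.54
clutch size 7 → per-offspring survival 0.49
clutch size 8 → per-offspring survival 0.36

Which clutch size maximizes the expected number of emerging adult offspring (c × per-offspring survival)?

Expected emerging adult offspring = c × s(c):
  c=2: 2 × 0.89 = 1.780
  c=3: 3 × 0.81 = 2.430
  c=4: 4 × 0.69 = 2.760
  c=5: 5 × 0.63 = 3.150
  c=6: 6 × 0.54 = 3.240
  c=7: 7 × 0.49 = 3.430
  c=8: 8 × 0.36 = 2.880
Maximum at c = 7 (3.430 emerging adult offspring).

7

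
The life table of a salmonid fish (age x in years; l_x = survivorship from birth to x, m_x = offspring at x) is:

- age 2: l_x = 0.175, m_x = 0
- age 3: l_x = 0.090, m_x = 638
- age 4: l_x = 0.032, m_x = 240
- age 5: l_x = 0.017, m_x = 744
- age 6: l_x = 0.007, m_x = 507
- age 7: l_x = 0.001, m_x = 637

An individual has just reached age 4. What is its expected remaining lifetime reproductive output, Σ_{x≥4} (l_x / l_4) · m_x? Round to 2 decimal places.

l_4 = 0.032. Conditional survival from age 4 to x is l_x / l_4.
  x=4: (0.032/0.032) × 240 = 240.0000
  x=5: (0.017/0.032) × 744 = 395.2500
  x=6: (0.007/0.032) × 507 = 110.9062
  x=7: (0.001/0.032) × 637 = 19.9062
Sum = 240.0000 + 395.2500 + 110.9062 + 19.9062 = 766.0625

766.06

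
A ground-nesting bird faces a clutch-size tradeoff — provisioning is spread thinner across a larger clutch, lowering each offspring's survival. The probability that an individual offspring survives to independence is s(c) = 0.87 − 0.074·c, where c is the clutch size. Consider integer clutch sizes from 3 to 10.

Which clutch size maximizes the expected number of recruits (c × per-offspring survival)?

Expected recruits = c × s(c):
  c=3: 3 × 0.648 = 1.944
  c=4: 4 × 0.574 = 2.296
  c=5: 5 × 0.500 = 2.500
  c=6: 6 × 0.426 = 2.556
  c=7: 7 × 0.352 = 2.464
  c=8: 8 × 0.278 = 2.224
  c=9: 9 × 0.204 = 1.836
  c=10: 10 × 0.130 = 1.300
Maximum at c = 6 (2.556 recruits).

6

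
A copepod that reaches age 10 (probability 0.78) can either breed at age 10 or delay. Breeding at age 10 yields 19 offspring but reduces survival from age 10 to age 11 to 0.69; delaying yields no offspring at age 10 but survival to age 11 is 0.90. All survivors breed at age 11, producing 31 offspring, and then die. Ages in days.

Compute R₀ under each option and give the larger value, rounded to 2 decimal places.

31.50

breed at age 10: R₀ = 0.78 × (19 + 0.69 × 31) = 0.78 × 40.3900 = 31.5042
delay to age 11: R₀ = 0.78 × (0.90 × 31) = 0.78 × 27.9000 = 21.7620
Higher: breed at age 10 (31.5042).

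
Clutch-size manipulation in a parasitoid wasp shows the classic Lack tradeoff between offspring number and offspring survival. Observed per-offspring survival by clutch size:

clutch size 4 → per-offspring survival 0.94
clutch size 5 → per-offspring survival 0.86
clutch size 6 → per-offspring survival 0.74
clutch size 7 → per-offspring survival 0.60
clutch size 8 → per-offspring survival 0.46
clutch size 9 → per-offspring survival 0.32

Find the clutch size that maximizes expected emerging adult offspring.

6

Expected emerging adult offspring = c × s(c):
  c=4: 4 × 0.94 = 3.760
  c=5: 5 × 0.86 = 4.300
  c=6: 6 × 0.74 = 4.440
  c=7: 7 × 0.60 = 4.200
  c=8: 8 × 0.46 = 3.680
  c=9: 9 × 0.32 = 2.880
Maximum at c = 6 (4.440 emerging adult offspring).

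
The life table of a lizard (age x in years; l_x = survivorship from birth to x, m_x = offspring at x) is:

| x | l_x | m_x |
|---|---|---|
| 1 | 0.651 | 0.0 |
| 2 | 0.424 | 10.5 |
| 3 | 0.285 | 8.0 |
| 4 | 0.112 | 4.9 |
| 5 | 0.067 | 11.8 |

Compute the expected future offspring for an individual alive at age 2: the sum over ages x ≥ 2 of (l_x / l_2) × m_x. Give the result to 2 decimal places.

19.04

l_2 = 0.424. Conditional survival from age 2 to x is l_x / l_2.
  x=2: (0.424/0.424) × 10.5 = 10.5000
  x=3: (0.285/0.424) × 8.0 = 5.3774
  x=4: (0.112/0.424) × 4.9 = 1.2943
  x=5: (0.067/0.424) × 11.8 = 1.8646
Sum = 10.5000 + 5.3774 + 1.2943 + 1.8646 = 19.0363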